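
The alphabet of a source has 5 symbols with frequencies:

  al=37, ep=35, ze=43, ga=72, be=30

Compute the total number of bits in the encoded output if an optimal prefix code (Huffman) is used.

499

Greedily combine the two least-frequent nodes:
combine be(30), ep(35) → 65
combine al(37), ze(43) → 80
combine 65, ga(72) → 137
combine 80, 137 → 217
The encoded length is the sum of every internal node's weight: 65 + 80 + 137 + 217 = 499 bits.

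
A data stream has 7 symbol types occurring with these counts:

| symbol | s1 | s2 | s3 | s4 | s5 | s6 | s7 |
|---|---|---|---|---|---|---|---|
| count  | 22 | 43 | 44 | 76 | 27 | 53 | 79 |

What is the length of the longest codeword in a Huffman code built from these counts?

4

Merge the two lowest-weight nodes at each step:
combine s1(22), s5(27) → 49
combine s2(43), s3(44) → 87
combine 49, s6(53) → 102
combine s4(76), s7(79) → 155
combine 87, 102 → 189
combine 155, 189 → 344
The rarest symbols sit at the bottom; the longest codeword is 4 bits.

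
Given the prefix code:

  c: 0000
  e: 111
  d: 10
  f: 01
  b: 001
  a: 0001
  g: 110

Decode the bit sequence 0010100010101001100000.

bfaffbdc

Read left to right; each codeword is recognised as soon as it completes (prefix code):
  001→b | 01→f | 0001→a | 01→f | 01→f | 001→b | 10→d | 0000→c
Decoded message: bfaffbdc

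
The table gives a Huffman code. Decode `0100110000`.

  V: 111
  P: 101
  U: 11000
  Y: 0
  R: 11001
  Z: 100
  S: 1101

Read left to right; each codeword is recognised as soon as it completes (prefix code):
  0→Y | 100→Z | 11000→U | 0→Y
Decoded message: YZUY

YZUY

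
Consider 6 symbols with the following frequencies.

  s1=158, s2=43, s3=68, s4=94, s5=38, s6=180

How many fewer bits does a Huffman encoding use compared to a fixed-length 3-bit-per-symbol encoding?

351

Fixed-length: 3 bits × 581 symbols = 1743 bits.
Huffman merges:
merge s5(38) and s2(43): 81
merge s3(68) and 81: 149
merge s4(94) and 149: 243
merge s1(158) and s6(180): 338
merge 243 and 338: 581
Huffman total = 81 + 149 + 243 + 338 + 581 = 1392 bits.
Saving = 1743 − 1392 = 351 bits.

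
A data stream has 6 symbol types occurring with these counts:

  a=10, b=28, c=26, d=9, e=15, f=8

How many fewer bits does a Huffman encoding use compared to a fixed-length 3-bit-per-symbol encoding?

Fixed-length: 3 bits × 96 symbols = 288 bits.
Huffman merges:
merge f(8) and d(9): 17
merge a(10) and e(15): 25
merge 17 and 25: 42
merge c(26) and b(28): 54
merge 42 and 54: 96
Huffman total = 17 + 25 + 42 + 54 + 96 = 234 bits.
Saving = 288 − 234 = 54 bits.

54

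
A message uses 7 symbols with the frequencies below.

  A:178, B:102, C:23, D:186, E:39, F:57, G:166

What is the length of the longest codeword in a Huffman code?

5

Merge the two lowest-weight nodes at each step:
merge C(23) and E(39): 62
merge F(57) and 62: 119
merge B(102) and 119: 221
merge G(166) and A(178): 344
merge D(186) and 221: 407
merge 344 and 407: 751
Maximum depth reached is 5.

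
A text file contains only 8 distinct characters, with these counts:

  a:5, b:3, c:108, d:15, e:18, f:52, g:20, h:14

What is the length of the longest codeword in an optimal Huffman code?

Merge the two lowest-weight nodes at each step:
b(3) + a(5) → 8
8 + h(14) → 22
d(15) + e(18) → 33
g(20) + 22 → 42
33 + 42 → 75
f(52) + 75 → 127
c(108) + 127 → 235
The rarest symbols sit at the bottom; the longest codeword is 6 bits.

6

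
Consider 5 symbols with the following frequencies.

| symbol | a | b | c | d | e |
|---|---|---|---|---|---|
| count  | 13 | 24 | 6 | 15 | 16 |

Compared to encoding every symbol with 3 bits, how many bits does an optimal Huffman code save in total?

Fixed-length: 3 bits × 74 symbols = 222 bits.
Huffman merges:
c(6) + a(13) → 19
d(15) + e(16) → 31
19 + b(24) → 43
31 + 43 → 74
Huffman total = 19 + 31 + 43 + 74 = 167 bits.
Saving = 222 − 167 = 55 bits.

55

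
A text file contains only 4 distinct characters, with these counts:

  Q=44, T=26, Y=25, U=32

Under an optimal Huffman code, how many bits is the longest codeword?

Merge the two lowest-weight nodes at each step:
merge Y(25) and T(26): 51
merge U(32) and Q(44): 76
merge 51 and 76: 127
The first pair merged (Y, T) ends up deepest, at depth 2.

2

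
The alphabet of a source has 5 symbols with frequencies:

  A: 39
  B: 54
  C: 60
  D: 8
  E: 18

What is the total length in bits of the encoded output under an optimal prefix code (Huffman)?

Merge the two smallest weights repeatedly:
merge D(8) and E(18): 26
merge 26 and A(39): 65
merge B(54) and C(60): 114
merge 65 and 114: 179
Each symbol's bit-cost is frequency × depth; summing gives 384 bits (equivalently 26 + 65 + 114 + 179).

384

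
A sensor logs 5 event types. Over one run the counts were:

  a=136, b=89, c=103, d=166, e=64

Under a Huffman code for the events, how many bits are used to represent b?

3

Build the tree from the bottom:
merge e(64) and b(89): 153
merge c(103) and a(136): 239
merge 153 and d(166): 319
merge 239 and 319: 558
The subtree containing b is merged 3 times, so code length = 3.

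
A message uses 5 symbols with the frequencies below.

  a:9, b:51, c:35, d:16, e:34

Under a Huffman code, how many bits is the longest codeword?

3

Merge the two lowest-weight nodes at each step:
combine a(9), d(16) → 25
combine 25, e(34) → 59
combine c(35), b(51) → 86
combine 59, 86 → 145
The first pair merged (a, d) ends up deepest, at depth 3.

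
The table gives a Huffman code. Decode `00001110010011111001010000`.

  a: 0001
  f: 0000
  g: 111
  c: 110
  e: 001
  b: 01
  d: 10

Read left to right; each codeword is recognised as soon as it completes (prefix code):
  0000→f | 111→g | 001→e | 001→e | 111→g | 10→d | 01→b | 01→b | 0000→f
Decoded message: fgeegdbbf

fgeegdbbf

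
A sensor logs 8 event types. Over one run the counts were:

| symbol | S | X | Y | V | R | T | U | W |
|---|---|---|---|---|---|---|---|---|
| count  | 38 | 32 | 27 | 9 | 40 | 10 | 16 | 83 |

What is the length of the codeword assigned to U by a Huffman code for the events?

Repeatedly merge the two smallest:
combine V(9), T(10) → 19
combine U(16), 19 → 35
combine Y(27), X(32) → 59
combine 35, S(38) → 73
combine R(40), 59 → 99
combine 73, W(83) → 156
combine 99, 156 → 255
U sits 4 levels below the root, so its codeword is 4 bits.

4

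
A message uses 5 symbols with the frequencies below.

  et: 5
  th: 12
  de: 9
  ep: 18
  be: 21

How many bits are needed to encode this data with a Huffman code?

144

Merge the two smallest weights repeatedly:
merge et(5) and de(9): 14
merge th(12) and 14: 26
merge ep(18) and be(21): 39
merge 26 and 39: 65
Total encoded bits = sum of merged weights = 14 + 26 + 39 + 65 = 144.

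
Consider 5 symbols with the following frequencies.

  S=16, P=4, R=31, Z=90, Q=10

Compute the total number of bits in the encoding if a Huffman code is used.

256

Merge the two smallest weights repeatedly:
combine P(4), Q(10) → 14
combine 14, S(16) → 30
combine 30, R(31) → 61
combine 61, Z(90) → 151
Total encoded bits = sum of merged weights = 14 + 30 + 61 + 151 = 256.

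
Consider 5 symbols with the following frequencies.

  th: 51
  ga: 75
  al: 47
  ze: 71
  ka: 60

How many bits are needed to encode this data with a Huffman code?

706

Build the Huffman tree bottom-up:
merge al(47) and th(51): 98
merge ka(60) and ze(71): 131
merge ga(75) and 98: 173
merge 131 and 173: 304
The encoded length is the sum of every internal node's weight: 98 + 131 + 173 + 304 = 706 bits.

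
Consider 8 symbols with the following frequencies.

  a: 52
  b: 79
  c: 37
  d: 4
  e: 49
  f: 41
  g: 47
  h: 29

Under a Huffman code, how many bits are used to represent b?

Repeatedly merge the two smallest:
merge d(4) and h(29): 33
merge 33 and c(37): 70
merge f(41) and g(47): 88
merge e(49) and a(52): 101
merge 70 and b(79): 149
merge 88 and 101: 189
merge 149 and 189: 338
b's leaf is at depth 2, giving a 2-bit codeword.

2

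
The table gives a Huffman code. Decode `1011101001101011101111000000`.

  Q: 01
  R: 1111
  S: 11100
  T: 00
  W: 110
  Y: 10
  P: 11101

Read left to right; each codeword is recognised as soon as it completes (prefix code):
  10→Y | 11101→P | 00→T | 110→W | 10→Y | 11101→P | 11100→S | 00→T | 00→T
Decoded message: YPTWYPSTT

YPTWYPSTT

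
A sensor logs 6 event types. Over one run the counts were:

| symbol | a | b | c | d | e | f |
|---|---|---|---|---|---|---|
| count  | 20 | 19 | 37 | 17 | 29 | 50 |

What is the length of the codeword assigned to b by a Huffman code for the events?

3

Huffman merges, smallest pair first:
merge d(17) and b(19): 36
merge a(20) and e(29): 49
merge 36 and c(37): 73
merge 49 and f(50): 99
merge 73 and 99: 172
b's leaf is at depth 3, giving a 3-bit codeword.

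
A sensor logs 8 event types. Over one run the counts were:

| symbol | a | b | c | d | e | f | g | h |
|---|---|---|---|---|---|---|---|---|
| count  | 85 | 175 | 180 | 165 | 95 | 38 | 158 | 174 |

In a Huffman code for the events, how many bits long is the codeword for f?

Build the tree from the bottom:
merge f(38) and a(85): 123
merge e(95) and 123: 218
merge g(158) and d(165): 323
merge h(174) and b(175): 349
merge c(180) and 218: 398
merge 323 and 349: 672
merge 398 and 672: 1070
The subtree containing f is merged 4 times, so code length = 4.

4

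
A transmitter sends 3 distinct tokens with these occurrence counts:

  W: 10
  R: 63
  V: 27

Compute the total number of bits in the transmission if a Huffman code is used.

137

Greedily combine the two least-frequent nodes:
W(10) + V(27) → 37
37 + R(63) → 100
Total encoded bits = sum of merged weights = 37 + 100 = 137.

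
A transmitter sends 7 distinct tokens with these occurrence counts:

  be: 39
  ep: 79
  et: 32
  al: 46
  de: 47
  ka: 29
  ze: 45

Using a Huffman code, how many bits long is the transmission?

872

Greedily combine the two least-frequent nodes:
ka(29) + et(32) → 61
be(39) + ze(45) → 84
al(46) + de(47) → 93
61 + ep(79) → 140
84 + 93 → 177
140 + 177 → 317
Each symbol's bit-cost is frequency × depth; summing gives 872 bits (equivalently 61 + 84 + 93 + 140 + 177 + 317).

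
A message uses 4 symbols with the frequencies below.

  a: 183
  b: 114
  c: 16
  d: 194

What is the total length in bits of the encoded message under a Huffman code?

Build the Huffman tree bottom-up:
combine c(16), b(114) → 130
combine 130, a(183) → 313
combine d(194), 313 → 507
Total encoded bits = sum of merged weights = 130 + 313 + 507 = 950.

950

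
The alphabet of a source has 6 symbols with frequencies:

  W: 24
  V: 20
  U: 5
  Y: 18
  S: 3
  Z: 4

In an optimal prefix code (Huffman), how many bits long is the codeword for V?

2

Repeatedly merge the two smallest:
S(3) + Z(4) → 7
U(5) + 7 → 12
12 + Y(18) → 30
V(20) + W(24) → 44
30 + 44 → 74
The subtree containing V is merged 2 times, so code length = 2.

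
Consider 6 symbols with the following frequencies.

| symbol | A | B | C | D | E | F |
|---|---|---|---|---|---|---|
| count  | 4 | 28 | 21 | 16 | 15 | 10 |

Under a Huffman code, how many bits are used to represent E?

Repeatedly merge the two smallest:
merge A(4) and F(10): 14
merge 14 and E(15): 29
merge D(16) and C(21): 37
merge B(28) and 29: 57
merge 37 and 57: 94
The subtree containing E is merged 3 times, so code length = 3.

3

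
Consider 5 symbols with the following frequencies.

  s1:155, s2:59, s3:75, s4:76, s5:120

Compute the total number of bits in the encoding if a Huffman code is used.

Greedily combine the two least-frequent nodes:
combine s2(59), s3(75) → 134
combine s4(76), s5(120) → 196
combine 134, s1(155) → 289
combine 196, 289 → 485
Total encoded bits = sum of merged weights = 134 + 196 + 289 + 485 = 1104.

1104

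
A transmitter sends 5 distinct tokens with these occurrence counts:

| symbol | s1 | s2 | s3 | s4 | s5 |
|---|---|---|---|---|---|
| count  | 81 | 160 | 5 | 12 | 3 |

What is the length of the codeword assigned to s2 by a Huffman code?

Build the tree from the bottom:
merge s5(3) and s3(5): 8
merge 8 and s4(12): 20
merge 20 and s1(81): 101
merge 101 and s2(160): 261
s2 sits one level below the root: a 1-bit codeword.

1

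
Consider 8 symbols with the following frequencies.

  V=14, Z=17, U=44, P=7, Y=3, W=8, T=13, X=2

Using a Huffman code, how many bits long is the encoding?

Build the Huffman tree bottom-up:
X(2) + Y(3) → 5
5 + P(7) → 12
W(8) + 12 → 20
T(13) + V(14) → 27
Z(17) + 20 → 37
27 + 37 → 64
U(44) + 64 → 108
Each symbol's bit-cost is frequency × depth; summing gives 273 bits (equivalently 5 + 12 + 20 + 27 + 37 + 64 + 108).

273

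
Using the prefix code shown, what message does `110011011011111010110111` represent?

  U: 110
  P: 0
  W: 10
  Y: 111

Read left to right; each codeword is recognised as soon as it completes (prefix code):
  110→U | 0→P | 110→U | 110→U | 111→Y | 110→U | 10→W | 110→U | 111→Y
Decoded message: UPUUYUWUY

UPUUYUWUY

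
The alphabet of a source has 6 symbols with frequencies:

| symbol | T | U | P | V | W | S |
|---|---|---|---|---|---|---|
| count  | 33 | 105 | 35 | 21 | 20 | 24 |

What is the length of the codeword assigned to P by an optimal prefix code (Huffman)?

Huffman merges, smallest pair first:
W(20) + V(21) → 41
S(24) + T(33) → 57
P(35) + 41 → 76
57 + 76 → 133
U(105) + 133 → 238
P's leaf is at depth 3, giving a 3-bit codeword.

3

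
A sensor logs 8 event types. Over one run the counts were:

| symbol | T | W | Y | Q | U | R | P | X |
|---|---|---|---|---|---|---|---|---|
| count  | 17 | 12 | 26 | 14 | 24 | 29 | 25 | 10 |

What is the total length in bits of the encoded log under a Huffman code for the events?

464

Greedily combine the two least-frequent nodes:
merge X(10) and W(12): 22
merge Q(14) and T(17): 31
merge 22 and U(24): 46
merge P(25) and Y(26): 51
merge R(29) and 31: 60
merge 46 and 51: 97
merge 60 and 97: 157
Each symbol's bit-cost is frequency × depth; summing gives 464 bits (equivalently 22 + 31 + 46 + 51 + 60 + 97 + 157).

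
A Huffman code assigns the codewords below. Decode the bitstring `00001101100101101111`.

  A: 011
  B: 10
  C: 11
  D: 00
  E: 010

DDCADBCAC

Read left to right; each codeword is recognised as soon as it completes (prefix code):
  00→D | 00→D | 11→C | 011→A | 00→D | 10→B | 11→C | 011→A | 11→C
Decoded message: DDCADBCAC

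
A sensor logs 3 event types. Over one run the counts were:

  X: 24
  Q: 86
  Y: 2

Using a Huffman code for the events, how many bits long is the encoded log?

Greedily combine the two least-frequent nodes:
Y(2) + X(24) → 26
26 + Q(86) → 112
Each symbol's bit-cost is frequency × depth; summing gives 138 bits (equivalently 26 + 112).

138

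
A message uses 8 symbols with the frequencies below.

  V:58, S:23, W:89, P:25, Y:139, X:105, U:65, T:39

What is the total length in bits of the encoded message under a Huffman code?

1520

Build the Huffman tree bottom-up:
combine S(23), P(25) → 48
combine T(39), 48 → 87
combine V(58), U(65) → 123
combine 87, W(89) → 176
combine X(105), 123 → 228
combine Y(139), 176 → 315
combine 228, 315 → 543
The encoded length is the sum of every internal node's weight: 48 + 87 + 123 + 176 + 228 + 315 + 543 = 1520 bits.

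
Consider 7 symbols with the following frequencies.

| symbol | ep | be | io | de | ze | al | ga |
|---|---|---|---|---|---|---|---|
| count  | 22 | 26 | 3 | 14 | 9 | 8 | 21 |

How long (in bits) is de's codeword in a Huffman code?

3

Repeatedly merge the two smallest:
merge io(3) and al(8): 11
merge ze(9) and 11: 20
merge de(14) and 20: 34
merge ga(21) and ep(22): 43
merge be(26) and 34: 60
merge 43 and 60: 103
de's leaf is at depth 3, giving a 3-bit codeword.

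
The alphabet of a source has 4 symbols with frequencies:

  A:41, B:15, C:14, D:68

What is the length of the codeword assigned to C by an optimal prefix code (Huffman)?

Repeatedly merge the two smallest:
C(14) + B(15) → 29
29 + A(41) → 70
D(68) + 70 → 138
C's leaf is at depth 3, giving a 3-bit codeword.

3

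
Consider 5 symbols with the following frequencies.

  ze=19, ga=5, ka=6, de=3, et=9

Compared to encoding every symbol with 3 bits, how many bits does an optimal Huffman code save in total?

Fixed-length: 3 bits × 42 symbols = 126 bits.
Huffman merges:
combine de(3), ga(5) → 8
combine ka(6), 8 → 14
combine et(9), 14 → 23
combine ze(19), 23 → 42
Huffman total = 8 + 14 + 23 + 42 = 87 bits.
Saving = 126 − 87 = 39 bits.

39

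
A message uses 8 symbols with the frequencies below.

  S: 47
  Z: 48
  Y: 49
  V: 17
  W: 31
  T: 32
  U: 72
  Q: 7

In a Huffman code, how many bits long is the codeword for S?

3

Repeatedly merge the two smallest:
Q(7) + V(17) → 24
24 + W(31) → 55
T(32) + S(47) → 79
Z(48) + Y(49) → 97
55 + U(72) → 127
79 + 97 → 176
127 + 176 → 303
S sits 3 levels below the root, so its codeword is 3 bits.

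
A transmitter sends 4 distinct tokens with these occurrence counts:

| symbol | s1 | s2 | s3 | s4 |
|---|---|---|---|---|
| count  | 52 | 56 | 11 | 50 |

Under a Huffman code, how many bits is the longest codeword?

2

Merge the two lowest-weight nodes at each step:
s3(11) + s4(50) → 61
s1(52) + s2(56) → 108
61 + 108 → 169
The rarest symbols sit at the bottom; the longest codeword is 2 bits.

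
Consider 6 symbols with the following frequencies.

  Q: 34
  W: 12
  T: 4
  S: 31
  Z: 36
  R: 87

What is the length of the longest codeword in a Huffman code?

4

Merge the two lowest-weight nodes at each step:
combine T(4), W(12) → 16
combine 16, S(31) → 47
combine Q(34), Z(36) → 70
combine 47, 70 → 117
combine R(87), 117 → 204
Maximum depth reached is 4.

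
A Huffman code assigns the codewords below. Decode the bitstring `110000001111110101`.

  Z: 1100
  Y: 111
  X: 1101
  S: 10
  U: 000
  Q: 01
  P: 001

ZUQYXQ

Read left to right; each codeword is recognised as soon as it completes (prefix code):
  1100→Z | 000→U | 01→Q | 111→Y | 1101→X | 01→Q
Decoded message: ZUQYXQ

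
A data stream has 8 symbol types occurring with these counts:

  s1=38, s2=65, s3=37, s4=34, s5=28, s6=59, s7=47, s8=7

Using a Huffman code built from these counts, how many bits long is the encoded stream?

915

Build the Huffman tree bottom-up:
combine s8(7), s5(28) → 35
combine s4(34), 35 → 69
combine s3(37), s1(38) → 75
combine s7(47), s6(59) → 106
combine s2(65), 69 → 134
combine 75, 106 → 181
combine 134, 181 → 315
Total encoded bits = sum of merged weights = 35 + 69 + 75 + 106 + 134 + 181 + 315 = 915.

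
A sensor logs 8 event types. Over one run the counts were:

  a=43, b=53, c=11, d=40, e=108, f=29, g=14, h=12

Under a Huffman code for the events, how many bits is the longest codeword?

5

Merge the two lowest-weight nodes at each step:
combine c(11), h(12) → 23
combine g(14), 23 → 37
combine f(29), 37 → 66
combine d(40), a(43) → 83
combine b(53), 66 → 119
combine 83, e(108) → 191
combine 119, 191 → 310
Maximum depth reached is 5.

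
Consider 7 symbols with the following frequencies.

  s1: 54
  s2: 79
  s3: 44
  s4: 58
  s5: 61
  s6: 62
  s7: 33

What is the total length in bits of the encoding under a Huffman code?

1094

Build the Huffman tree bottom-up:
merge s7(33) and s3(44): 77
merge s1(54) and s4(58): 112
merge s5(61) and s6(62): 123
merge 77 and s2(79): 156
merge 112 and 123: 235
merge 156 and 235: 391
The encoded length is the sum of every internal node's weight: 77 + 112 + 123 + 156 + 235 + 391 = 1094 bits.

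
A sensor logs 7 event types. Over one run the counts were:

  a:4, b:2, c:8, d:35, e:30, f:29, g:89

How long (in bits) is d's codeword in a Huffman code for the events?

3

Repeatedly merge the two smallest:
combine b(2), a(4) → 6
combine 6, c(8) → 14
combine 14, f(29) → 43
combine e(30), d(35) → 65
combine 43, 65 → 108
combine g(89), 108 → 197
d sits 3 levels below the root, so its codeword is 3 bits.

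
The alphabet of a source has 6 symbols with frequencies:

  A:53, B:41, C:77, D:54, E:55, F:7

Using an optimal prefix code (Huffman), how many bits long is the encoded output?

723

Greedily combine the two least-frequent nodes:
merge F(7) and B(41): 48
merge 48 and A(53): 101
merge D(54) and E(55): 109
merge C(77) and 101: 178
merge 109 and 178: 287
Total encoded bits = sum of merged weights = 48 + 101 + 109 + 178 + 287 = 723.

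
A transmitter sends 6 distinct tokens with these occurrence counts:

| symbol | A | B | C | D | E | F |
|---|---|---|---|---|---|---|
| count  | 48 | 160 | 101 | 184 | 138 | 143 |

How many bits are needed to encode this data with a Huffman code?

Merge the two smallest weights repeatedly:
A(48) + C(101) → 149
E(138) + F(143) → 281
149 + B(160) → 309
D(184) + 281 → 465
309 + 465 → 774
Total encoded bits = sum of merged weights = 149 + 281 + 309 + 465 + 774 = 1978.

1978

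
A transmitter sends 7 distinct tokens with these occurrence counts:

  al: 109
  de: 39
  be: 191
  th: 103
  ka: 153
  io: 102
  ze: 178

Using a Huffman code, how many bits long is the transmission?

Greedily combine the two least-frequent nodes:
de(39) + io(102) → 141
th(103) + al(109) → 212
141 + ka(153) → 294
ze(178) + be(191) → 369
212 + 294 → 506
369 + 506 → 875
The encoded length is the sum of every internal node's weight: 141 + 212 + 294 + 369 + 506 + 875 = 2397 bits.

2397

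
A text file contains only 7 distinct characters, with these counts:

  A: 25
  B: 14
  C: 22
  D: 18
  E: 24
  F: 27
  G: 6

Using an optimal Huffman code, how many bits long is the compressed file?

Greedily combine the two least-frequent nodes:
merge G(6) and B(14): 20
merge D(18) and 20: 38
merge C(22) and E(24): 46
merge A(25) and F(27): 52
merge 38 and 46: 84
merge 52 and 84: 136
Total encoded bits = sum of merged weights = 20 + 38 + 46 + 52 + 84 + 136 = 376.

376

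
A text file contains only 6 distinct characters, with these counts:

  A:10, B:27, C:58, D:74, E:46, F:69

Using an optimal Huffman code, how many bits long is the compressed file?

688

Build the Huffman tree bottom-up:
merge A(10) and B(27): 37
merge 37 and E(46): 83
merge C(58) and F(69): 127
merge D(74) and 83: 157
merge 127 and 157: 284
The encoded length is the sum of every internal node's weight: 37 + 83 + 127 + 157 + 284 = 688 bits.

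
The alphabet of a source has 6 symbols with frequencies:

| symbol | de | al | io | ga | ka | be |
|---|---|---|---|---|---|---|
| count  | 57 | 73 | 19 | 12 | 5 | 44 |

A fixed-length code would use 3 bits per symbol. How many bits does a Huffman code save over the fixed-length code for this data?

157

Fixed-length: 3 bits × 210 symbols = 630 bits.
Huffman merges:
combine ka(5), ga(12) → 17
combine 17, io(19) → 36
combine 36, be(44) → 80
combine de(57), al(73) → 130
combine 80, 130 → 210
Huffman total = 17 + 36 + 80 + 130 + 210 = 473 bits.
Saving = 630 − 473 = 157 bits.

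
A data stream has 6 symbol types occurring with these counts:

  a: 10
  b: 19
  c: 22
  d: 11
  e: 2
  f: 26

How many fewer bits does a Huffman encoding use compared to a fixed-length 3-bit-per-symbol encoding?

55

Fixed-length: 3 bits × 90 symbols = 270 bits.
Huffman merges:
combine e(2), a(10) → 12
combine d(11), 12 → 23
combine b(19), c(22) → 41
combine 23, f(26) → 49
combine 41, 49 → 90
Huffman total = 12 + 23 + 41 + 49 + 90 = 215 bits.
Saving = 270 − 215 = 55 bits.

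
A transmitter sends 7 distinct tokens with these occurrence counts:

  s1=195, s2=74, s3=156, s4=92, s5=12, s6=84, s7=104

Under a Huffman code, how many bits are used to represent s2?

Repeatedly merge the two smallest:
s5(12) + s2(74) → 86
s6(84) + 86 → 170
s4(92) + s7(104) → 196
s3(156) + 170 → 326
s1(195) + 196 → 391
326 + 391 → 717
s2's leaf is at depth 4, giving a 4-bit codeword.

4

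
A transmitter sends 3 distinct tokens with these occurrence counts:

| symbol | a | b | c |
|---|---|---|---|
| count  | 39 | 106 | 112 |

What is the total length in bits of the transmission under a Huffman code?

Build the Huffman tree bottom-up:
a(39) + b(106) → 145
c(112) + 145 → 257
Total encoded bits = sum of merged weights = 145 + 257 = 402.

402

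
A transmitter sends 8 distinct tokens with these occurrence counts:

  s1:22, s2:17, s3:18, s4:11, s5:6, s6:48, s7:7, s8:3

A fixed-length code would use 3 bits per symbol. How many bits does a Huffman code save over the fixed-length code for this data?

45

Fixed-length: 3 bits × 132 symbols = 396 bits.
Huffman merges:
merge s8(3) and s5(6): 9
merge s7(7) and 9: 16
merge s4(11) and 16: 27
merge s2(17) and s3(18): 35
merge s1(22) and 27: 49
merge 35 and s6(48): 83
merge 49 and 83: 132
Huffman total = 9 + 16 + 27 + 35 + 49 + 83 + 132 = 351 bits.
Saving = 396 − 351 = 45 bits.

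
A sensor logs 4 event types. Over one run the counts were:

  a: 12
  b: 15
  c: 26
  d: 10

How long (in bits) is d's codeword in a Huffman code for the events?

Huffman merges, smallest pair first:
combine d(10), a(12) → 22
combine b(15), 22 → 37
combine c(26), 37 → 63
d's leaf is at depth 3, giving a 3-bit codeword.

3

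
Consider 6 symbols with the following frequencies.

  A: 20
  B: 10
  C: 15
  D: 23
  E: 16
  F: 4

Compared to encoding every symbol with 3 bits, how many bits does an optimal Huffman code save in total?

Fixed-length: 3 bits × 88 symbols = 264 bits.
Huffman merges:
merge F(4) and B(10): 14
merge 14 and C(15): 29
merge E(16) and A(20): 36
merge D(23) and 29: 52
merge 36 and 52: 88
Huffman total = 14 + 29 + 36 + 52 + 88 = 219 bits.
Saving = 264 − 219 = 45 bits.

45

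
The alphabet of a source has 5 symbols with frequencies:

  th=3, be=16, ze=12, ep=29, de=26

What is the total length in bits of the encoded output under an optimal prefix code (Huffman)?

Build the Huffman tree bottom-up:
combine th(3), ze(12) → 15
combine 15, be(16) → 31
combine de(26), ep(29) → 55
combine 31, 55 → 86
Total encoded bits = sum of merged weights = 15 + 31 + 55 + 86 = 187.

187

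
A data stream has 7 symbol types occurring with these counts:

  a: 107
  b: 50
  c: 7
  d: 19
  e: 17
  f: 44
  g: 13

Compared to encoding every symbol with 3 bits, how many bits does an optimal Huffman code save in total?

Fixed-length: 3 bits × 257 symbols = 771 bits.
Huffman merges:
merge c(7) and g(13): 20
merge e(17) and d(19): 36
merge 20 and 36: 56
merge f(44) and b(50): 94
merge 56 and 94: 150
merge a(107) and 150: 257
Huffman total = 20 + 36 + 56 + 94 + 150 + 257 = 613 bits.
Saving = 771 − 613 = 158 bits.

158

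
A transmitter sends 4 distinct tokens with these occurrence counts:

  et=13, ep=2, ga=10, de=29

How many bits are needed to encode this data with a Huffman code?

91

Merge the two smallest weights repeatedly:
merge ep(2) and ga(10): 12
merge 12 and et(13): 25
merge 25 and de(29): 54
Total encoded bits = sum of merged weights = 12 + 25 + 54 = 91.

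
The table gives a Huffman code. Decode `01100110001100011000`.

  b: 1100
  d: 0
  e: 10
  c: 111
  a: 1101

Read left to right; each codeword is recognised as soon as it completes (prefix code):
  0→d | 1100→b | 1100→b | 0→d | 1100→b | 0→d | 1100→b | 0→d
Decoded message: dbbdbdbd

dbbdbdbd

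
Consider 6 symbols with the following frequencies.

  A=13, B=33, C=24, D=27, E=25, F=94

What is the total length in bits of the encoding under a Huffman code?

497

Merge the two smallest weights repeatedly:
merge A(13) and C(24): 37
merge E(25) and D(27): 52
merge B(33) and 37: 70
merge 52 and 70: 122
merge F(94) and 122: 216
Total encoded bits = sum of merged weights = 37 + 52 + 70 + 122 + 216 = 497.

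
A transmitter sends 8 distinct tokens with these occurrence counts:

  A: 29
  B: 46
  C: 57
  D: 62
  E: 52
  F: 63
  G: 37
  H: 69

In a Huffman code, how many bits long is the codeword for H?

2

Repeatedly merge the two smallest:
combine A(29), G(37) → 66
combine B(46), E(52) → 98
combine C(57), D(62) → 119
combine F(63), 66 → 129
combine H(69), 98 → 167
combine 119, 129 → 248
combine 167, 248 → 415
The subtree containing H is merged 2 times, so code length = 2.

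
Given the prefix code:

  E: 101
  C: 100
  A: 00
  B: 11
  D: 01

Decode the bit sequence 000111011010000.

ADBDEAA

Read left to right; each codeword is recognised as soon as it completes (prefix code):
  00→A | 01→D | 11→B | 01→D | 101→E | 00→A | 00→A
Decoded message: ADBDEAA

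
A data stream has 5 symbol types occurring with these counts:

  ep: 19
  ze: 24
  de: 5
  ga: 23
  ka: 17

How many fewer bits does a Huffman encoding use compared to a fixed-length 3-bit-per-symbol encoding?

66

Fixed-length: 3 bits × 88 symbols = 264 bits.
Huffman merges:
de(5) + ka(17) → 22
ep(19) + 22 → 41
ga(23) + ze(24) → 47
41 + 47 → 88
Huffman total = 22 + 41 + 47 + 88 = 198 bits.
Saving = 264 − 198 = 66 bits.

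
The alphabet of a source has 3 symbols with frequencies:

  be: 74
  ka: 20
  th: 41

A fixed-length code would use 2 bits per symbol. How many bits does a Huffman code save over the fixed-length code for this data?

74

Fixed-length: 2 bits × 135 symbols = 270 bits.
Huffman merges:
combine ka(20), th(41) → 61
combine 61, be(74) → 135
Huffman total = 61 + 135 = 196 bits.
Saving = 270 − 196 = 74 bits.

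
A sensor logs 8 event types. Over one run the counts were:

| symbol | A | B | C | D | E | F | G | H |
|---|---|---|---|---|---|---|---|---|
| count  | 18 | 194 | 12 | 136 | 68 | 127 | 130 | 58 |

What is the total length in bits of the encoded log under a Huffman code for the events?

Greedily combine the two least-frequent nodes:
combine C(12), A(18) → 30
combine 30, H(58) → 88
combine E(68), 88 → 156
combine F(127), G(130) → 257
combine D(136), 156 → 292
combine B(194), 257 → 451
combine 292, 451 → 743
Total encoded bits = sum of merged weights = 30 + 88 + 156 + 257 + 292 + 451 + 743 = 2017.

2017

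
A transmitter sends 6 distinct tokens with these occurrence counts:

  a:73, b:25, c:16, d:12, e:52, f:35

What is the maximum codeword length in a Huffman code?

Merge the two lowest-weight nodes at each step:
combine d(12), c(16) → 28
combine b(25), 28 → 53
combine f(35), e(52) → 87
combine 53, a(73) → 126
combine 87, 126 → 213
Maximum depth reached is 4.

4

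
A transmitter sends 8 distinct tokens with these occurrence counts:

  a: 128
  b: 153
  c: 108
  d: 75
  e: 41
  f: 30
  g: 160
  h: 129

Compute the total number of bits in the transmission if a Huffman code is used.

2376

Greedily combine the two least-frequent nodes:
f(30) + e(41) → 71
71 + d(75) → 146
c(108) + a(128) → 236
h(129) + 146 → 275
b(153) + g(160) → 313
236 + 275 → 511
313 + 511 → 824
The encoded length is the sum of every internal node's weight: 71 + 146 + 236 + 275 + 313 + 511 + 824 = 2376 bits.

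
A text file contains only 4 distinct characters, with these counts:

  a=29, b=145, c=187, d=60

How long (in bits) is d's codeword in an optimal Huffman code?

3

Repeatedly merge the two smallest:
a(29) + d(60) → 89
89 + b(145) → 234
c(187) + 234 → 421
d's leaf is at depth 3, giving a 3-bit codeword.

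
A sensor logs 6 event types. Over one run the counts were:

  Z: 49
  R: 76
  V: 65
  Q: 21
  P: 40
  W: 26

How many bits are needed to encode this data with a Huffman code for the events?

Merge the two smallest weights repeatedly:
Q(21) + W(26) → 47
P(40) + 47 → 87
Z(49) + V(65) → 114
R(76) + 87 → 163
114 + 163 → 277
Total encoded bits = sum of merged weights = 47 + 87 + 114 + 163 + 277 = 688.

688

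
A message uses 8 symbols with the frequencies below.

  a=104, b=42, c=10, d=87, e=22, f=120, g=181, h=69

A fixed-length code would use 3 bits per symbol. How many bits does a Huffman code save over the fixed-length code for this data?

195

Fixed-length: 3 bits × 635 symbols = 1905 bits.
Huffman merges:
c(10) + e(22) → 32
32 + b(42) → 74
h(69) + 74 → 143
d(87) + a(104) → 191
f(120) + 143 → 263
g(181) + 191 → 372
263 + 372 → 635
Huffman total = 32 + 74 + 143 + 191 + 263 + 372 + 635 = 1710 bits.
Saving = 1905 − 1710 = 195 bits.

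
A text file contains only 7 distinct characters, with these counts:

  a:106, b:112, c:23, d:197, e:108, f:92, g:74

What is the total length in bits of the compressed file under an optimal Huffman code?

1924

Merge the two smallest weights repeatedly:
combine c(23), g(74) → 97
combine f(92), 97 → 189
combine a(106), e(108) → 214
combine b(112), 189 → 301
combine d(197), 214 → 411
combine 301, 411 → 712
Total encoded bits = sum of merged weights = 97 + 189 + 214 + 301 + 411 + 712 = 1924.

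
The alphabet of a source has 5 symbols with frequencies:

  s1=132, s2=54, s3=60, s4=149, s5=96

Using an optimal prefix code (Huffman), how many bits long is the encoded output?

1096

Merge the two smallest weights repeatedly:
merge s2(54) and s3(60): 114
merge s5(96) and 114: 210
merge s1(132) and s4(149): 281
merge 210 and 281: 491
Total encoded bits = sum of merged weights = 114 + 210 + 281 + 491 = 1096.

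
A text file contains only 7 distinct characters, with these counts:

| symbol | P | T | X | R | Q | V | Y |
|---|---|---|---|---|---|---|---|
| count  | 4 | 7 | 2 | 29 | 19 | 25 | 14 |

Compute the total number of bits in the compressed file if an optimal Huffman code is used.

246

Merge the two smallest weights repeatedly:
combine X(2), P(4) → 6
combine 6, T(7) → 13
combine 13, Y(14) → 27
combine Q(19), V(25) → 44
combine 27, R(29) → 56
combine 44, 56 → 100
Each symbol's bit-cost is frequency × depth; summing gives 246 bits (equivalently 6 + 13 + 27 + 44 + 56 + 100).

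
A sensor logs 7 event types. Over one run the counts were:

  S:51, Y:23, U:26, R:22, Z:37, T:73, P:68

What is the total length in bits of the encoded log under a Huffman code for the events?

Greedily combine the two least-frequent nodes:
R(22) + Y(23) → 45
U(26) + Z(37) → 63
45 + S(51) → 96
63 + P(68) → 131
T(73) + 96 → 169
131 + 169 → 300
The encoded length is the sum of every internal node's weight: 45 + 63 + 96 + 131 + 169 + 300 = 804 bits.

804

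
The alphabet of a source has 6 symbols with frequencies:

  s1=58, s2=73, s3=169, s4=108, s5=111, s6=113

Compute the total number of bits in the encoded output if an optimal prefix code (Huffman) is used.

Greedily combine the two least-frequent nodes:
combine s1(58), s2(73) → 131
combine s4(108), s5(111) → 219
combine s6(113), 131 → 244
combine s3(169), 219 → 388
combine 244, 388 → 632
Total encoded bits = sum of merged weights = 131 + 219 + 244 + 388 + 632 = 1614.

1614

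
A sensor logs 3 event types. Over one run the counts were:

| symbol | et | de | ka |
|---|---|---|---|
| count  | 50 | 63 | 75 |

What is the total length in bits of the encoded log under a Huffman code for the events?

301

Merge the two smallest weights repeatedly:
combine et(50), de(63) → 113
combine ka(75), 113 → 188
Total encoded bits = sum of merged weights = 113 + 188 = 301.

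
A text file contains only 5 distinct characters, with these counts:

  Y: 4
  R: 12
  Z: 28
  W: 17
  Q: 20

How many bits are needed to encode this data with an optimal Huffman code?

Merge the two smallest weights repeatedly:
merge Y(4) and R(12): 16
merge 16 and W(17): 33
merge Q(20) and Z(28): 48
merge 33 and 48: 81
Each symbol's bit-cost is frequency × depth; summing gives 178 bits (equivalently 16 + 33 + 48 + 81).

178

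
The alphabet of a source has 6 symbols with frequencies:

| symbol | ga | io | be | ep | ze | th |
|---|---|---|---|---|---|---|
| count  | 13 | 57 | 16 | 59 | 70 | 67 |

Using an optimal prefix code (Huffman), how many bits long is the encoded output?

Greedily combine the two least-frequent nodes:
merge ga(13) and be(16): 29
merge 29 and io(57): 86
merge ep(59) and th(67): 126
merge ze(70) and 86: 156
merge 126 and 156: 282
The encoded length is the sum of every internal node's weight: 29 + 86 + 126 + 156 + 282 = 679 bits.

679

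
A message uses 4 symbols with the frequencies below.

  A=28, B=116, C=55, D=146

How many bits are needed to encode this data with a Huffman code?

Greedily combine the two least-frequent nodes:
A(28) + C(55) → 83
83 + B(116) → 199
D(146) + 199 → 345
Each symbol's bit-cost is frequency × depth; summing gives 627 bits (equivalently 83 + 199 + 345).

627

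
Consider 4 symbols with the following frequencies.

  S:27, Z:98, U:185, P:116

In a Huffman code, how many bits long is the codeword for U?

Build the tree from the bottom:
combine S(27), Z(98) → 125
combine P(116), 125 → 241
combine U(185), 241 → 426
U is merged only at the final step, so code length = 1.

1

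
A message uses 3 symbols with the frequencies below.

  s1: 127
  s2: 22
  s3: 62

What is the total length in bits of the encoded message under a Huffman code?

295

Merge the two smallest weights repeatedly:
merge s2(22) and s3(62): 84
merge 84 and s1(127): 211
Each symbol's bit-cost is frequency × depth; summing gives 295 bits (equivalently 84 + 211).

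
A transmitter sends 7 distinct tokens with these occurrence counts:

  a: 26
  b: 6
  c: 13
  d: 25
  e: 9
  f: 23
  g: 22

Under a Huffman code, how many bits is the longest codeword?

4

Merge the two lowest-weight nodes at each step:
merge b(6) and e(9): 15
merge c(13) and 15: 28
merge g(22) and f(23): 45
merge d(25) and a(26): 51
merge 28 and 45: 73
merge 51 and 73: 124
The first pair merged (b, e) ends up deepest, at depth 4.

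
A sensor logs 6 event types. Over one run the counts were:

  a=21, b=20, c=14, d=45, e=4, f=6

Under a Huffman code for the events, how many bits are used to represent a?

Build the tree from the bottom:
combine e(4), f(6) → 10
combine 10, c(14) → 24
combine b(20), a(21) → 41
combine 24, 41 → 65
combine d(45), 65 → 110
a's leaf is at depth 3, giving a 3-bit codeword.

3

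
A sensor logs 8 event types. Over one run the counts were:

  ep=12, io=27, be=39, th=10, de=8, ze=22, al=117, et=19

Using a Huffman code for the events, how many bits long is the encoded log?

Greedily combine the two least-frequent nodes:
de(8) + th(10) → 18
ep(12) + 18 → 30
et(19) + ze(22) → 41
io(27) + 30 → 57
be(39) + 41 → 80
57 + 80 → 137
al(117) + 137 → 254
The encoded length is the sum of every internal node's weight: 18 + 30 + 41 + 57 + 80 + 137 + 254 = 617 bits.

617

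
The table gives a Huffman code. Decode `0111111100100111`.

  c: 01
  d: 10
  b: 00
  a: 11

caaabdca

Read left to right; each codeword is recognised as soon as it completes (prefix code):
  01→c | 11→a | 11→a | 11→a | 00→b | 10→d | 01→c | 11→a
Decoded message: caaabdca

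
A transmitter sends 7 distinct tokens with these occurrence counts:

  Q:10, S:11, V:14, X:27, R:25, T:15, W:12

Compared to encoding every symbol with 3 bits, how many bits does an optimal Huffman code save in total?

31

Fixed-length: 3 bits × 114 symbols = 342 bits.
Huffman merges:
Q(10) + S(11) → 21
W(12) + V(14) → 26
T(15) + 21 → 36
R(25) + 26 → 51
X(27) + 36 → 63
51 + 63 → 114
Huffman total = 21 + 26 + 36 + 51 + 63 + 114 = 311 bits.
Saving = 342 − 311 = 31 bits.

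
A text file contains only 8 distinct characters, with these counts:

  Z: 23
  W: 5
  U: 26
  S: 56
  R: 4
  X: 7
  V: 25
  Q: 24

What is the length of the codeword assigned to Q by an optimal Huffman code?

3

Build the tree from the bottom:
merge R(4) and W(5): 9
merge X(7) and 9: 16
merge 16 and Z(23): 39
merge Q(24) and V(25): 49
merge U(26) and 39: 65
merge 49 and S(56): 105
merge 65 and 105: 170
Q's leaf is at depth 3, giving a 3-bit codeword.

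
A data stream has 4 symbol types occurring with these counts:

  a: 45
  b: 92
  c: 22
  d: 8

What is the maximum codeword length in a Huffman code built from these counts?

Merge the two lowest-weight nodes at each step:
combine d(8), c(22) → 30
combine 30, a(45) → 75
combine 75, b(92) → 167
The first pair merged (d, c) ends up deepest, at depth 3.

3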